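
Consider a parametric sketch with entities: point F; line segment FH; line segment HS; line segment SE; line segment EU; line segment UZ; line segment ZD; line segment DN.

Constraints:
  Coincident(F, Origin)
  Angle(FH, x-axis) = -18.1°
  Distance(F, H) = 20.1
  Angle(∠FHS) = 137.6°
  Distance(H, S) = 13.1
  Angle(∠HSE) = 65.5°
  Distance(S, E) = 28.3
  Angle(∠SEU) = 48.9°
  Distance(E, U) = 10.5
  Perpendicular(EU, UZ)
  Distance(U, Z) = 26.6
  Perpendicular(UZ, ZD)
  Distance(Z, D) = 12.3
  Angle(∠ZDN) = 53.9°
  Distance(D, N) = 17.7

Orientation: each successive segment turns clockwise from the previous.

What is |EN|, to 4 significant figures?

15.02

F is at the origin; FH runs at -18.1° with length 20.1, so H = (19.11, -6.245). ∠FHS = 137.6° gives HS at -60.50° from the x-axis; with |HS| = 13.1, S = (25.56, -17.65). ∠HSE = 65.5° gives SE at -175.0° from the x-axis; with |SE| = 28.3, E = (-2.636, -20.11). ∠SEU = 48.9° gives EU at 53.90° from the x-axis; with |EU| = 10.5, U = (3.550, -11.63). EU is perpendicular to UZ, so UZ runs at -36.10°; with |UZ| = 26.6, Z = (25.04, -27.30). UZ is perpendicular to ZD, so ZD runs at -126.1°; with |ZD| = 12.3, D = (17.80, -37.24). ∠ZDN = 53.9° gives DN at 107.8° from the x-axis; with |DN| = 17.7, N = (12.38, -20.39). Then |EN| = |N − E| = 15.02.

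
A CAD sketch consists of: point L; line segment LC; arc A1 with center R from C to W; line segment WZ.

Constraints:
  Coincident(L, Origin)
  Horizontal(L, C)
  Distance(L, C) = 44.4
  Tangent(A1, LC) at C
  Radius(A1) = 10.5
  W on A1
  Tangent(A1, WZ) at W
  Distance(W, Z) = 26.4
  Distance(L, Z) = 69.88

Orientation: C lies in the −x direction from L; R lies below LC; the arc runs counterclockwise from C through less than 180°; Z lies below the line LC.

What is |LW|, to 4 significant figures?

55.07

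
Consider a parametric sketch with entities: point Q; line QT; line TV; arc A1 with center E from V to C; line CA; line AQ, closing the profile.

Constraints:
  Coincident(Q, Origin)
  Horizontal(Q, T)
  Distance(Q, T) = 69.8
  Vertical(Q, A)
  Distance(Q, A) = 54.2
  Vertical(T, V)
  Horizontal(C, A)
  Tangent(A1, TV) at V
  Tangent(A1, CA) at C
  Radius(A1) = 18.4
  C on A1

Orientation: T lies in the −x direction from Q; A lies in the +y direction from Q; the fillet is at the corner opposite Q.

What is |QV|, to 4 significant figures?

78.45

Q is at the origin; Q and T share the same y with |QT| = 69.8 and T on the −x side, so T = (-69.80, 0.000). Q and A share the same x with |QA| = 54.2 and A on the +y side, so A = (0.000, 54.20). The virtual corner opposite Q is at (-69.80, 54.20). The tangent condition forces EV to be normal to TV and tangency of A1 to CA means the radius EC is perpendicular to CA, with radius 18.4, so the center E sits 18.4 in from both sides at E = (-51.40, 35.80). That places the tangent points at V = (-69.80, 35.80) on TV and C = (-51.40, 54.20) on CA. Then |QV| = |V − Q| = 78.45.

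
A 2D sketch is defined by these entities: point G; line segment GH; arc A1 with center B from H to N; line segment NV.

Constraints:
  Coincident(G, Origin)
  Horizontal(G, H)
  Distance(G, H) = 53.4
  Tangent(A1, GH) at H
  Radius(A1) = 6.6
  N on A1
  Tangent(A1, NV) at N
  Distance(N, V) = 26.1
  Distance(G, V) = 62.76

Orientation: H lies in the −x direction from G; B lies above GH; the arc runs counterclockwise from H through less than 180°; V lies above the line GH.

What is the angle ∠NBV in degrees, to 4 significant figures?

75.81°

G is at the origin; GH is horizontal with |GH| = 53.4 and H on the −x side, so H = (-53.40, 0.000). The tangent condition forces BH to be normal to GH, so B = H + (0, 6.6) = (-53.40, 6.600). Since BN ⟂ NV (tangency), |BV| = √(6.6² + 26.1²) = 26.92 regardless of where N sits on A1. So V lies on both circle(G, 62.76) and circle(B, 26.92); the above-GH intersection is V = (-53.06, 33.52). N is the foot of the tangent from V: N = (-46.98, 8.137).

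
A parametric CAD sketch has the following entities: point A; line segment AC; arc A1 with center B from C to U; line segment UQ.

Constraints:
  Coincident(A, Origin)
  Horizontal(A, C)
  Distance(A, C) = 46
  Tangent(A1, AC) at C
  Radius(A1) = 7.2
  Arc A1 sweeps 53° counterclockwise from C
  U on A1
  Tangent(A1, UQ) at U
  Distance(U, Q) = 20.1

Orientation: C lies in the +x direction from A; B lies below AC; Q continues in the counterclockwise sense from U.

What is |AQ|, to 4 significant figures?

33.92

On A1, C sits at bearing 90° from B; a 53° counterclockwise sweep puts U at bearing 143°, so U = B + 7.2·(cos 143°, sin 143°) = (40.25, -2.867). Tangency of A1 to UQ means the radius BU is perpendicular to UQ, so UQ runs along (−sin 143°, cos 143°); with |UQ| = 20.1, Q = (28.15, -18.92). Then |AQ| = |Q − A| = 33.92.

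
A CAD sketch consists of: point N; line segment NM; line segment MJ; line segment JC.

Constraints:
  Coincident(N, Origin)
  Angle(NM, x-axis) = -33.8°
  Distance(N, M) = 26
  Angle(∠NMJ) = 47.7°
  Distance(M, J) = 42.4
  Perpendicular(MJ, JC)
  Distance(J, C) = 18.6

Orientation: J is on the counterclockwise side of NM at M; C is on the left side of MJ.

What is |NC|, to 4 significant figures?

24.91

∠NMJ = 47.7°, so MJ runs at -33.8° + (180° − 47.7°) = 98.50° from the x-axis; with |MJ| = 42.4, J = M + 42.4·(cos 98.50°, sin 98.50°) = (15.34, 27.47). MJ is perpendicular to JC; with |JC| = 18.6 on the left of MJ, C = J + 18.6·(-0.9890, -0.1478) = (-3.057, 24.72). Then |NC| = |C − N| = 24.91.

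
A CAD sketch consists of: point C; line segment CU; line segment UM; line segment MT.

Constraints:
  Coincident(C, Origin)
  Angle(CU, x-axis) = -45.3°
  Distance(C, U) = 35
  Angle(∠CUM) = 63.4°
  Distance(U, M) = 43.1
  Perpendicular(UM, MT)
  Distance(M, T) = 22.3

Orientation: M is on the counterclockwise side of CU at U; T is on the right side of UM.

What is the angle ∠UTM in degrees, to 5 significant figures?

62.643°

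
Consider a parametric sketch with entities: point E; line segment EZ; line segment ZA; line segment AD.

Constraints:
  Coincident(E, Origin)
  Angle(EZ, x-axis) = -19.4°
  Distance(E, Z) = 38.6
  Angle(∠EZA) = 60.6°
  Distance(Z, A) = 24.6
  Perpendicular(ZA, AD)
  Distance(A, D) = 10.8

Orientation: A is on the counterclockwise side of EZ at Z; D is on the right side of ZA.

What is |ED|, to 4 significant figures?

44.79

E is at the origin; EZ runs at -19.4° with length 38.6, so Z = 38.6·(cos -19.4°, sin -19.4°) = (36.41, -12.82). ∠EZA = 60.6°, so ZA runs at -19.4° + (180° − 60.6°) = 100.0° from the x-axis; with |ZA| = 24.6, A = Z + 24.6·(cos 100.0°, sin 100.0°) = (32.14, 11.40). ZA ⟂ AD; with |AD| = 10.8 on the right of ZA, D = A + 10.8·(0.9848, 0.1736) = (42.77, 13.28). Then |ED| = |D − E| = 44.79.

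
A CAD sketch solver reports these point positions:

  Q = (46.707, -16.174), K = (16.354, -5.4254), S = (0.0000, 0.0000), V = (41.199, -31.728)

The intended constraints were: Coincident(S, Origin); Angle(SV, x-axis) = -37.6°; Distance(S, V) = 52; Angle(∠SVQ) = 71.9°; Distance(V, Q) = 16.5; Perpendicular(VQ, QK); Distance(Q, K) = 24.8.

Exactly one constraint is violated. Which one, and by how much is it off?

Distance(Q, K) = 24.8 — off by 7.40.

S = (0.00, 0.00) ✓; SV at -37.60° ✓; |SV| = 52.00 ✓; ∠SVQ = 71.90° ✓; |VQ| = 16.50 ✓; ∠(VQ, QK) = 90.00° ✓; |QK| = 32.20 ✗.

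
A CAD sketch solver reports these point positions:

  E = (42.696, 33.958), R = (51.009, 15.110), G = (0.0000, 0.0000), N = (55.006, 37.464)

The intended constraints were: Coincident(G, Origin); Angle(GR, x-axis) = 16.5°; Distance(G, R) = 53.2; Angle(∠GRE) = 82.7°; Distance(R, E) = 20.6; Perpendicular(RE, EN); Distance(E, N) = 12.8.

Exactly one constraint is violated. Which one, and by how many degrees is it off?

Perpendicular(RE, EN) — off by 7.90°.

G = (0.00, 0.00) ✓; GR at 16.50° ✓; |GR| = 53.20 ✓; ∠GRE = 82.70° ✓; |RE| = 20.60 ✓; ∠(RE, EN) = 97.90° ✗; |EN| = 12.80 ✓.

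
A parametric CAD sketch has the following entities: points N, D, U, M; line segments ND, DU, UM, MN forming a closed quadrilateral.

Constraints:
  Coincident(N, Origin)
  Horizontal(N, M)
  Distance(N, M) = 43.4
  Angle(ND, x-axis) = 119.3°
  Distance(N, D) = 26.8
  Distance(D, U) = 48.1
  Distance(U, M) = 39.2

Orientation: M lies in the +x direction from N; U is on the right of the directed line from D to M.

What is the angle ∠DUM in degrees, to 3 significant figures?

88.3°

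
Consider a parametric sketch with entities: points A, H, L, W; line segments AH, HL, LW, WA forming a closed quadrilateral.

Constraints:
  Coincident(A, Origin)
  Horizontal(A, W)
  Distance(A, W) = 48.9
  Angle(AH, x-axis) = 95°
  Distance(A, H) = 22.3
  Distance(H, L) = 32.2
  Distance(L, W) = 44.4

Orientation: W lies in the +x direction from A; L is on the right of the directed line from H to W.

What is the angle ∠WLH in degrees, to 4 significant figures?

91.41°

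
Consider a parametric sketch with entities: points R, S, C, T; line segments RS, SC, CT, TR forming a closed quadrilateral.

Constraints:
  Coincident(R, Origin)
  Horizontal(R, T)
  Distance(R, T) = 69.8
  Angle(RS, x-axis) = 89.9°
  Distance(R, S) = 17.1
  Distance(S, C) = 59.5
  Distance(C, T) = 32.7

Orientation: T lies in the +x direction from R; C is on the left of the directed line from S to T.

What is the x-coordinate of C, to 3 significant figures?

58.0

R is at the origin; RT is horizontal with |RT| = 69.8 and T in +x, so T = (69.8, 0). RS runs at 89.9° with |RS| = 17.1, so S = (0.0298, 17.1). C is determined by |SC| = 59.5 and |CT| = 32.7 together: it lies at the intersection of circle(S, 59.5) and circle(T, 32.7). With |ST| = 71.8, the foot of the radical line on ST is 53.1 from S and the perpendicular offset is √(59.5² − 53.1²) = 26.8. Taking the left-of-ST solution: C = (58.0, 30.5).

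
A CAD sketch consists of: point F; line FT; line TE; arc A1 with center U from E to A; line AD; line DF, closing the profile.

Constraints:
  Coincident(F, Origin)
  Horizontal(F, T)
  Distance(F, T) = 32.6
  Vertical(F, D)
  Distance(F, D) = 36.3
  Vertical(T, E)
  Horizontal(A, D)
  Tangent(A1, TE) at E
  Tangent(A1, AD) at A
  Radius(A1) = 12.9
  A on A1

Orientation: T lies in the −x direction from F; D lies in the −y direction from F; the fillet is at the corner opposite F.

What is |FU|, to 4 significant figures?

30.59

F and D share the same x with |FD| = 36.3 and D on the −y side, so D = (0.000, -36.30). The virtual corner opposite F is at (-32.60, -36.30). The tangent condition forces UE to be normal to TE and the tangent condition forces UA to be normal to AD, with radius 12.9, so the center U sits 12.9 in from both sides at U = (-19.70, -23.40). Then |FU| = |U − F| = 30.59.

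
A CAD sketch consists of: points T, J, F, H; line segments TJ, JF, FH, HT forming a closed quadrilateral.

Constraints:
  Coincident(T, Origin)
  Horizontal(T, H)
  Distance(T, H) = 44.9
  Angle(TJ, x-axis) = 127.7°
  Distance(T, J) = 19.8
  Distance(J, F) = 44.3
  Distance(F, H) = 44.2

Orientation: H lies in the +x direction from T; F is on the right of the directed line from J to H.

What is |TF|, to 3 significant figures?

25.2

T is at the origin; T and H share the same y with |TH| = 44.9 and H in +x, so H = (44.9, 0). TJ runs at 127.7° with |TJ| = 19.8, so J = (-12.1, 15.7). F is determined by |JF| = 44.3 and |FH| = 44.2 together: it lies at the intersection of circle(J, 44.3) and circle(H, 44.2). With |JH| = 59.1, the foot of the radical line on JH is 29.6 from J and the perpendicular offset is √(44.3² − 29.6²) = 32.9. Taking the right-of-JH solution: F = (7.74, -23.9).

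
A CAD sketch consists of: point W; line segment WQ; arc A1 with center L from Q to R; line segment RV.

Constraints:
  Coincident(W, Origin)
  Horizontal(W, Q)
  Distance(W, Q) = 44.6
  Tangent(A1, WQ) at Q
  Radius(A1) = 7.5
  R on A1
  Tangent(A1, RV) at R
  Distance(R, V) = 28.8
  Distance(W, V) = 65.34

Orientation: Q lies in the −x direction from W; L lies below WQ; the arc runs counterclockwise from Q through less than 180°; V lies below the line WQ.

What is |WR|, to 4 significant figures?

52.50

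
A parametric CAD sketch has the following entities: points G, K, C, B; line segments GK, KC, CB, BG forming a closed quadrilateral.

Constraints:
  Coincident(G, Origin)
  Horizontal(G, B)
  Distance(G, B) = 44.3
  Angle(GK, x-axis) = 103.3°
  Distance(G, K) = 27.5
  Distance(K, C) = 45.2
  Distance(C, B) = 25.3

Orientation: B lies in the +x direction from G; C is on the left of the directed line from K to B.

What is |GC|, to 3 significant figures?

46.0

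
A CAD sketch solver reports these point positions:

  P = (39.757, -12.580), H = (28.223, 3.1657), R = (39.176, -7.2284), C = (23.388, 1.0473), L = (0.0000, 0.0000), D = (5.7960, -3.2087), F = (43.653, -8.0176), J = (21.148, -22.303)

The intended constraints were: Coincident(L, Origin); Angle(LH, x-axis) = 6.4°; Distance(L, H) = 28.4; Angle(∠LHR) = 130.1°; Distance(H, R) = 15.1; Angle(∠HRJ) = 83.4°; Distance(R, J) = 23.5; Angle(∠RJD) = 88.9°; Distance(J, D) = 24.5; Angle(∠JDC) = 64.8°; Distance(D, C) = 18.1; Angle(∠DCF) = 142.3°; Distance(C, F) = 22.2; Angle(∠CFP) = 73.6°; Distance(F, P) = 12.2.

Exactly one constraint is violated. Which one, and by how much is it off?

Distance(F, P) = 12.2 — off by 6.20.

L = (0.00, 0.00) ✓; LH at 6.400° ✓; |LH| = 28.40 ✓; ∠LHR = 130.1° ✓; |HR| = 15.10 ✓; ∠HRJ = 83.40° ✓; |RJ| = 23.50 ✓; ∠RJD = 88.90° ✓; |JD| = 24.50 ✓; ∠JDC = 64.80° ✓; |DC| = 18.10 ✓; ∠DCF = 142.3° ✓; |CF| = 22.20 ✓; ∠CFP = 73.60° ✓; |FP| = 6.000 ✗.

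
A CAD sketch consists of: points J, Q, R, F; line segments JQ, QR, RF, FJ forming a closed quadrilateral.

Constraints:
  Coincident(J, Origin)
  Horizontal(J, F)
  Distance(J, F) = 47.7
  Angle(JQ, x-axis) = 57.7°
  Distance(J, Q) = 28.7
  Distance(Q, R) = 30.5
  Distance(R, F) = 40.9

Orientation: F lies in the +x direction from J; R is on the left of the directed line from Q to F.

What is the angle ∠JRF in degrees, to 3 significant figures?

54.7°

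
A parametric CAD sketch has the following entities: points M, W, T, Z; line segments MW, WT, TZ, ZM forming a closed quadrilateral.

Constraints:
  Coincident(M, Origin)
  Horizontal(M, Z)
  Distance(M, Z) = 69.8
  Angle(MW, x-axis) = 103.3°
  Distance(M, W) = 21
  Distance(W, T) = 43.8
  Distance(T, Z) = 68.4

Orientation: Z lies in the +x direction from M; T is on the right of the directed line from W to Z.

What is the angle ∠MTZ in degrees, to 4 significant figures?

83.99°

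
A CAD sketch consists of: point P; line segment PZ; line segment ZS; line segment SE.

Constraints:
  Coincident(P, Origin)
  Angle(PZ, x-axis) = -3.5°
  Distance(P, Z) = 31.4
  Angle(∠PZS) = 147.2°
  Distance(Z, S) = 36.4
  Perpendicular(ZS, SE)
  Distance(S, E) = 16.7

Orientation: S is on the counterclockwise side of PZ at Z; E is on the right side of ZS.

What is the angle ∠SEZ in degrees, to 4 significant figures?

65.35°

∠PZS = 147.2°, so ZS runs at -3.5° + (180° − 147.2°) = 29.30° from the x-axis; with |ZS| = 36.4, S = Z + 36.4·(cos 29.30°, sin 29.30°) = (63.08, 15.90). ZS is perpendicular to SE; with |SE| = 16.7 on the right of ZS, E = S + 16.7·(0.4894, -0.8721) = (71.26, 1.333). Then cos ∠SEZ = ES·EZ / (|ES||EZ|), giving 65.35°.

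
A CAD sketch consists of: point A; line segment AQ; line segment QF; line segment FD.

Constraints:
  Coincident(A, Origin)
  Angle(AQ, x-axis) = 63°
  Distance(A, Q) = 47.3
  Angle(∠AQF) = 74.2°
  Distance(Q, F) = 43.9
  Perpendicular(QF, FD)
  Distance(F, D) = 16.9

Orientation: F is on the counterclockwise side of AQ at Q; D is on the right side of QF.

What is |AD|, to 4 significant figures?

69.70

A is at the origin; AQ runs at 63.0° with length 47.3, so Q = 47.3·(cos 63.0°, sin 63.0°) = (21.47, 42.14). ∠AQF = 74.2°, so QF runs at 63.0° + (180° − 74.2°) = 168.8° from the x-axis; with |QF| = 43.9, F = Q + 43.9·(cos 168.8°, sin 168.8°) = (-21.59, 50.67). QF ⟂ FD; with |FD| = 16.9 on the right of QF, D = F + 16.9·(0.1942, 0.9810) = (-18.31, 67.25). Then |AD| = |D − A| = 69.70.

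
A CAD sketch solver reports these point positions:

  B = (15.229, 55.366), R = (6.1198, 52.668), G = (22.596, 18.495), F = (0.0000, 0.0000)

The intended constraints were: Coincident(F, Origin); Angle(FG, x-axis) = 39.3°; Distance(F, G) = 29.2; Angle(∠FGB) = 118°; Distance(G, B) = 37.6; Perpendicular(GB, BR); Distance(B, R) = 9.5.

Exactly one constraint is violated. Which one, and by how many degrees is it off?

Perpendicular(GB, BR) — off by 5.20°.

F = (0.00, 0.00) ✓; FG at 39.30° ✓; |FG| = 29.20 ✓; ∠FGB = 118.0° ✓; |GB| = 37.60 ✓; ∠(GB, BR) = 95.20° ✗; |BR| = 9.500 ✓.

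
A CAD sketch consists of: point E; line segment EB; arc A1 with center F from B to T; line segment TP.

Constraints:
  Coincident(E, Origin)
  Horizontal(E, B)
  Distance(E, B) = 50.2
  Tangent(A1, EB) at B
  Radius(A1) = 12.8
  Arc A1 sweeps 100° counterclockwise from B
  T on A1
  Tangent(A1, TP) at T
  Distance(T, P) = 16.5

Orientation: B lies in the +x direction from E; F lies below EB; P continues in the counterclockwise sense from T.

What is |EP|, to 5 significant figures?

51.136

E is at the origin; E and B share the same y with |EB| = 50.2 and B on the +x side, so B = (50.200, 0.0000). Tangency of A1 to EB means the radius FB is perpendicular to EB, so F = B + (0, -12.8) = (50.200, -12.800). On A1, B sits at bearing 90° from F; a 100° counterclockwise sweep puts T at bearing 190°, so T = F + 12.8·(cos 190°, sin 190°) = (37.594, -15.023). Tangency of A1 to TP means the radius FT is perpendicular to TP, so TP runs along (−sin 190°, cos 190°); with |TP| = 16.5, P = (40.460, -31.272). Then |EP| = |P − E| = 51.136.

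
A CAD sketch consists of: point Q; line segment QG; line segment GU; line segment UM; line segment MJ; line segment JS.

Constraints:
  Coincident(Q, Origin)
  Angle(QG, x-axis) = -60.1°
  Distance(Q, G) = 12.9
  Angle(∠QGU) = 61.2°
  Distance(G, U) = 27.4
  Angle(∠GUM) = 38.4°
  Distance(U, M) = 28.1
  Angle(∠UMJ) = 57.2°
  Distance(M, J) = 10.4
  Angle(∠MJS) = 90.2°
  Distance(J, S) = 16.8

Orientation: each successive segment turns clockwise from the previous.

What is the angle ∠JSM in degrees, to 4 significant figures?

31.70°

Q is at the origin; QG runs at -60.1° with length 12.9, so G = (6.430, -11.18). ∠QGU = 61.2° gives GU at -178.9° from the x-axis; with |GU| = 27.4, U = (-20.96, -11.71). ∠GUM = 38.4° gives UM at 39.50° from the x-axis; with |UM| = 28.1, M = (0.7182, 6.165). ∠UMJ = 57.2° gives MJ at -83.30° from the x-axis; with |MJ| = 10.4, J = (1.932, -4.164). ∠MJS = 90.2° gives JS at -173.1° from the x-axis; with |JS| = 16.8, S = (-14.75, -6.182). Then cos ∠JSM = SJ·SM / (|SJ||SM|), giving 31.70°.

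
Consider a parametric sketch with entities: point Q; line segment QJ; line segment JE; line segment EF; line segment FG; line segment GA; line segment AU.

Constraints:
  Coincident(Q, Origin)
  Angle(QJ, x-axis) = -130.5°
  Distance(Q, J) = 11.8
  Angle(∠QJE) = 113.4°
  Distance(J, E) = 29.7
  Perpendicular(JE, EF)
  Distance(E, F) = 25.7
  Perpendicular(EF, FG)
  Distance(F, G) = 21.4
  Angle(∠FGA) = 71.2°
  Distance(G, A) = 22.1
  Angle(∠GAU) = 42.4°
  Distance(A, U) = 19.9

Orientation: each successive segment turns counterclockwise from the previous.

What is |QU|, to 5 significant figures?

30.606

∠FGA = 71.2° gives GA at -135.10° from the x-axis; with |GA| = 22.1, A = (3.4130, -20.720). ∠GAU = 42.4° gives AU at 2.5000° from the x-axis; with |AU| = 19.9, U = (23.294, -19.852). Then |QU| = |U − Q| = 30.606.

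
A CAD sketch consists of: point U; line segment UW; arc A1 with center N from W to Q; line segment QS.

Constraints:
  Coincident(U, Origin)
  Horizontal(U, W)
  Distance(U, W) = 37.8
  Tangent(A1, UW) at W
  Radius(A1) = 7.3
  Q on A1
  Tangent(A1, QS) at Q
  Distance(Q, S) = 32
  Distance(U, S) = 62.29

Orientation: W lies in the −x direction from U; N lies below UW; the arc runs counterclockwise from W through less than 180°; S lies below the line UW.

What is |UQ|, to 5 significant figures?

45.475

Checks: |NQ| = 7.300 ✓; ∠(NQ, QS) = 90.00° ✓; |QS| = 32.00 ✓; |US| = 62.29 ✓.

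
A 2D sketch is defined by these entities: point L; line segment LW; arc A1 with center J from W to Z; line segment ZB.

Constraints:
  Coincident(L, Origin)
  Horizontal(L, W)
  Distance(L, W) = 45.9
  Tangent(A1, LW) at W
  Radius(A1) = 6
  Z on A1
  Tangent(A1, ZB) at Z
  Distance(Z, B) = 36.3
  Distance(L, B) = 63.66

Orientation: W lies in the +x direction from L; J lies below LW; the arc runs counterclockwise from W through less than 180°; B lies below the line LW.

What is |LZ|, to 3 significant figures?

40.7

L is at the origin; LW is horizontal with |LW| = 45.9 and W on the +x side, so W = (45.9, 0.00). A1 meets LW tangentially, so JW is at right angles to LW, so J = W + (0, -6) = (45.9, -6.00). Since JZ ⟂ ZB (tangency), |JB| = √(6.0² + 36.3²) = 36.8 regardless of where Z sits on A1. So B lies on both circle(L, 63.66) and circle(J, 36.8); the below-LW intersection is B = (47.2, -42.8). Z is the foot of the tangent from B: Z = (40.0, -7.18).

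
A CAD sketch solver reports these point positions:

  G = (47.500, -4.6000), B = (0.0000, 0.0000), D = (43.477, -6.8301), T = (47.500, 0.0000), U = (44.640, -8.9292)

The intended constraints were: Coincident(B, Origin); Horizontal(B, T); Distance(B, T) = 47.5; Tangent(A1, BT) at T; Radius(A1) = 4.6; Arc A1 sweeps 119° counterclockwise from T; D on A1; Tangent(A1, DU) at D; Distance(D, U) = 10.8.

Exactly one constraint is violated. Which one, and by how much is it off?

Distance(D, U) = 10.8 — off by 8.40.

B = (0.00, 0.00) ✓; B.y = 0.00, T.y = 0.00 ✓; |BT| = 47.50 ✓; ∠(GT, TB) = 90.00° ✓; |GT| = 4.600 ✓; bearing(G→D) − bearing(G→T) = 119.0° ✓; |GD| = 4.600 ✓; ∠(GD, DU) = 90.01° ✓; |DU| = 2.400 ✗.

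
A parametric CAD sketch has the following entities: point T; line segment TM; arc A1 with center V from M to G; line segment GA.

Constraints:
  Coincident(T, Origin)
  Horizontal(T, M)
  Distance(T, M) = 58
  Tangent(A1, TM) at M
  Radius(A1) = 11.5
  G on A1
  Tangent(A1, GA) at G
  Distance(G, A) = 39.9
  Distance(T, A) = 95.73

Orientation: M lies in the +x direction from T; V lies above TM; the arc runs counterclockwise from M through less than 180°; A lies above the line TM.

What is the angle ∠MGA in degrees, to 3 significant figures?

148°

Checks: ∠(VM, MT) = 90.00° ✓; |VM| = 11.50 ✓; |VG| = 11.50 ✓; ∠(VG, GA) = 90.00° ✓; |GA| = 39.90 ✓; |TA| = 95.73 ✓.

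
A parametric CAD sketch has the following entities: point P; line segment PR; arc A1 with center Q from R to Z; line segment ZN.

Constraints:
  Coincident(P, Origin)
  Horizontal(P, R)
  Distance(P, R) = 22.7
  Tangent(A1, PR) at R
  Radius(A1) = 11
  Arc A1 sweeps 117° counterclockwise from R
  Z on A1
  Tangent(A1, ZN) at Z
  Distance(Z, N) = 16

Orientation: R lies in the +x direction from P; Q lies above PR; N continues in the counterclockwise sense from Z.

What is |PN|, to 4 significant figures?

39.40

P is at the origin; PR is horizontal with |PR| = 22.7 and R on the +x side, so R = (22.70, 0.000). Tangency of A1 to PR means the radius QR is perpendicular to PR, so Q = R + (0, 11) = (22.70, 11.00). On A1, R sits at bearing -90° from Q; a 117° counterclockwise sweep puts Z at bearing 27°, so Z = Q + 11.0·(cos 27°, sin 27°) = (32.50, 15.99). Tangency of A1 to ZN means the radius QZ is perpendicular to ZN, so ZN runs along (−sin 27°, cos 27°); with |ZN| = 16.0, N = (25.24, 30.25). Then |PN| = |N − P| = 39.40.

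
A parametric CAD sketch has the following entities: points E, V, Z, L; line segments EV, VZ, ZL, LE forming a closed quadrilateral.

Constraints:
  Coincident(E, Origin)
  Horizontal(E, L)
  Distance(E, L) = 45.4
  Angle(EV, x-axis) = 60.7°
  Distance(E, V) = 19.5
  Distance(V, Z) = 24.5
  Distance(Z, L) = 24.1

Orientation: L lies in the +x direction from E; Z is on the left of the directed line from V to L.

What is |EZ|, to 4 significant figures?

39.75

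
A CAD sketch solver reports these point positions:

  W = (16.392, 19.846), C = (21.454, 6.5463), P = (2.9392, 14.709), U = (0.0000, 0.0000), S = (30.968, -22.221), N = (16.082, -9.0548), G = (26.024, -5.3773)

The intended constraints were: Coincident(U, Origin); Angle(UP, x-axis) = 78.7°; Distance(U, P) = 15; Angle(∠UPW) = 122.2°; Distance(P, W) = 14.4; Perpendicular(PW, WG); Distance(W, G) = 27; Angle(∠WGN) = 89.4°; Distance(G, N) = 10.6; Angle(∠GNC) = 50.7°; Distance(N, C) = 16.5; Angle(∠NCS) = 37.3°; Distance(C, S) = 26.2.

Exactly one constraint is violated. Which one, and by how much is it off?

Distance(C, S) = 26.2 — off by 4.10.

U = (0.00, 0.00) ✓; UP at 78.70° ✓; |UP| = 15.00 ✓; ∠UPW = 122.2° ✓; |PW| = 14.40 ✓; ∠(PW, WG) = 90.00° ✓; |WG| = 27.00 ✓; ∠WGN = 89.40° ✓; |GN| = 10.60 ✓; ∠GNC = 50.70° ✓; |NC| = 16.50 ✓; ∠NCS = 37.30° ✓; |CS| = 30.30 ✗.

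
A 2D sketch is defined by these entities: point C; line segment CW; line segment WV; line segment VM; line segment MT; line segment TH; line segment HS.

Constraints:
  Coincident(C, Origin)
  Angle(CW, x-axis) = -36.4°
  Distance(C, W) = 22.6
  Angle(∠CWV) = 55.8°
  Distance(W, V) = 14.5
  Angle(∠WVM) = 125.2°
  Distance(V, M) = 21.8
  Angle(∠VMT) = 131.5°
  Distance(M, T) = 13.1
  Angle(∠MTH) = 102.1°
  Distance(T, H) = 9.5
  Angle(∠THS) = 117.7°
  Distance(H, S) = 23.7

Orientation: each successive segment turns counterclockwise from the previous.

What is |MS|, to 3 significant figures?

24.7

C is at the origin; CW runs at -36.4° with length 22.6, so W = (18.2, -13.4). ∠CWV = 55.8° gives WV at 87.8° from the x-axis; with |WV| = 14.5, V = (18.7, 1.08). ∠WVM = 125.2° gives VM at 143° from the x-axis; with |VM| = 21.8, M = (1.43, 14.3). ∠VMT = 131.5° gives MT at -169° from the x-axis; with |MT| = 13.1, T = (-11.4, 11.8). ∠MTH = 102.1° gives TH at -91.0° from the x-axis; with |TH| = 9.5, H = (-11.6, 2.30). ∠THS = 117.7° gives HS at -28.7° from the x-axis; with |HS| = 23.7, S = (9.20, -9.08). Then |MS| = |S − M| = 24.7.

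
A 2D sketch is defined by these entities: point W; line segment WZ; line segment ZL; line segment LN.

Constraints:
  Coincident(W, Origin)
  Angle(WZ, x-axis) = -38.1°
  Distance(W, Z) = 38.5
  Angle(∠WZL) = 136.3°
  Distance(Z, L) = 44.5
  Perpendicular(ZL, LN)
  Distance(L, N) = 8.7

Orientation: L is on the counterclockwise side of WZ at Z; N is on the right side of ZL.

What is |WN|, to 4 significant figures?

80.49

W is at the origin; WZ runs at -38.1° with length 38.5, so Z = 38.5·(cos -38.1°, sin -38.1°) = (30.30, -23.76). ∠WZL = 136.3°, so ZL runs at -38.1° + (180° − 136.3°) = 5.600° from the x-axis; with |ZL| = 44.5, L = Z + 44.5·(cos 5.600°, sin 5.600°) = (74.58, -19.41). ZL is perpendicular to LN; with |LN| = 8.7 on the right of ZL, N = L + 8.7·(0.09758, -0.9952) = (75.43, -28.07). Then |WN| = |N − W| = 80.49.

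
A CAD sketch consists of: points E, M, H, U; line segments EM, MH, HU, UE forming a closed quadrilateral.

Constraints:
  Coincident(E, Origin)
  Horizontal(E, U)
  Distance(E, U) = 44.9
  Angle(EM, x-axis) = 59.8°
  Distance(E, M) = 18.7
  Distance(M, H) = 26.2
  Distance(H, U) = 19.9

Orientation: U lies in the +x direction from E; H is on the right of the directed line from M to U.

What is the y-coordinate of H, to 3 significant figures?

-4.50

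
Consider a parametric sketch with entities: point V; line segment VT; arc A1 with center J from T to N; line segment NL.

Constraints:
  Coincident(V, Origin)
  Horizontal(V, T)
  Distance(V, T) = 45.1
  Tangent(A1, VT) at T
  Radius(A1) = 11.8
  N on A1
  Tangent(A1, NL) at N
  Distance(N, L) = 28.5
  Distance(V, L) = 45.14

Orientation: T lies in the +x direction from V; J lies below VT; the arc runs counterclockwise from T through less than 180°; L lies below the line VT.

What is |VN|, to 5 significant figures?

34.818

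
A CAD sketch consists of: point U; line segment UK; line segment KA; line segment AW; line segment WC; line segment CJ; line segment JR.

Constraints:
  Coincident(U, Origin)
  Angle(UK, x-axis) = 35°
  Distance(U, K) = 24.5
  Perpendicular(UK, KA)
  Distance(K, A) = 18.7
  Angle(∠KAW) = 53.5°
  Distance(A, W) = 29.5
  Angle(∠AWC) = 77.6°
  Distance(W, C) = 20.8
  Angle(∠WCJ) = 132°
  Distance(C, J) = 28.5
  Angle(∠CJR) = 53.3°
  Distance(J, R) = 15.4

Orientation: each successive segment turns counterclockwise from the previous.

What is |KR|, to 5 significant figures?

9.8506

U is at the origin; UK runs at 35.0° with length 24.5, so K = (20.069, 14.053). UK is perpendicular to KA, so KA runs at 125.00°; with |KA| = 18.7, A = (9.3433, 29.371). ∠KAW = 53.5° gives AW at -108.50° from the x-axis; with |AW| = 29.5, W = (-0.017142, 1.3952). ∠AWC = 77.6° gives WC at -6.1000° from the x-axis; with |WC| = 20.8, C = (20.665, -0.81507). ∠WCJ = 132.0° gives CJ at 41.900° from the x-axis; with |CJ| = 28.5, J = (41.878, 18.218). ∠CJR = 53.3° gives JR at 168.60° from the x-axis; with |JR| = 15.4, R = (26.782, 21.262). Then |KR| = |R − K| = 9.8506.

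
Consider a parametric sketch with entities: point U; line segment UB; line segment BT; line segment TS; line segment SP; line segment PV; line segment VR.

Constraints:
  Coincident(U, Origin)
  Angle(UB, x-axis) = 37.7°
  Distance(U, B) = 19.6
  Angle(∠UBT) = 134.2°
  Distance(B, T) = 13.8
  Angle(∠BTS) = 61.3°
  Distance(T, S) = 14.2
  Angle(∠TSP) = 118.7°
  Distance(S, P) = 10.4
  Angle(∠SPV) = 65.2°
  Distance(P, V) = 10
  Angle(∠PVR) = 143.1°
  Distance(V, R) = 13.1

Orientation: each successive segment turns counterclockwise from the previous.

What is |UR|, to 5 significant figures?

30.980

U is at the origin; UB runs at 37.7° with length 19.6, so B = (15.508, 11.986). ∠UBT = 134.2° gives BT at 83.500° from the x-axis; with |BT| = 13.8, T = (17.070, 25.697). ∠BTS = 61.3° gives TS at -157.80° from the x-axis; with |TS| = 14.2, S = (3.9228, 20.332). ∠TSP = 118.7° gives SP at -96.500° from the x-axis; with |SP| = 10.4, P = (2.7455, 9.9987). ∠SPV = 65.2° gives PV at 18.300° from the x-axis; with |PV| = 10.0, V = (12.240, 13.139). ∠PVR = 143.1° gives VR at 55.200° from the x-axis; with |VR| = 13.1, R = (19.716, 23.896). Then |UR| = |R − U| = 30.980.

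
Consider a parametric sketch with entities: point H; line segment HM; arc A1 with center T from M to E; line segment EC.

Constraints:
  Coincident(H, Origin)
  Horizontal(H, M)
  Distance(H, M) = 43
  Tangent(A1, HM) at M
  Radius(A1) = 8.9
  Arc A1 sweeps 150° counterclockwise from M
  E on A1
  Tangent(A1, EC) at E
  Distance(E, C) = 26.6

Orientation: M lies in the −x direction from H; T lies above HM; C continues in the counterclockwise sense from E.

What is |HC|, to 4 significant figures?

68.46

On A1, M sits at bearing -90° from T; a 150° counterclockwise sweep puts E at bearing 60°, so E = T + 8.9·(cos 60°, sin 60°) = (-38.55, 16.61). Tangency of A1 to EC means the radius TE is perpendicular to EC, so EC runs along (−sin 60°, cos 60°); with |EC| = 26.6, C = (-61.59, 29.91). Then |HC| = |C − H| = 68.46.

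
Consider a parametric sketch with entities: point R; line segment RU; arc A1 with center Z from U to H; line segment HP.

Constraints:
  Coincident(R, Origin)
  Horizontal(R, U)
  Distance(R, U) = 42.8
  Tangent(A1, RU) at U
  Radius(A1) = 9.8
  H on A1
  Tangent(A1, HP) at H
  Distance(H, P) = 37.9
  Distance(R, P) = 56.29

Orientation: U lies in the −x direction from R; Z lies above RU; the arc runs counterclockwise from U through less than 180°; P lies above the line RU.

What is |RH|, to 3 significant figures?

34.3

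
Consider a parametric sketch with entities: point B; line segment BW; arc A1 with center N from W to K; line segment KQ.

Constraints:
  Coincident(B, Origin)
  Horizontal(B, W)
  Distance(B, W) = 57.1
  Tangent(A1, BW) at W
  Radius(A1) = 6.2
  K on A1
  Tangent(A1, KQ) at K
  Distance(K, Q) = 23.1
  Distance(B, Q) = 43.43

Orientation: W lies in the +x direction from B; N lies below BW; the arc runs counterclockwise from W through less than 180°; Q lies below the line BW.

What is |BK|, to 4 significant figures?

52.23

B is at the origin; BW is horizontal with |BW| = 57.1 and W on the +x side, so W = (57.10, 0.000). Tangency of A1 to BW means the radius NW is perpendicular to BW, so N = W + (0, -6.2) = (57.10, -6.200). Since NK ⟂ KQ (tangency), |NQ| = √(6.2² + 23.1²) = 23.92 regardless of where K sits on A1. So Q lies on both circle(B, 43.43) and circle(N, 23.92); the below-BW intersection is Q = (38.14, -20.78). K is the foot of the tangent from Q: K = (52.18, -2.432).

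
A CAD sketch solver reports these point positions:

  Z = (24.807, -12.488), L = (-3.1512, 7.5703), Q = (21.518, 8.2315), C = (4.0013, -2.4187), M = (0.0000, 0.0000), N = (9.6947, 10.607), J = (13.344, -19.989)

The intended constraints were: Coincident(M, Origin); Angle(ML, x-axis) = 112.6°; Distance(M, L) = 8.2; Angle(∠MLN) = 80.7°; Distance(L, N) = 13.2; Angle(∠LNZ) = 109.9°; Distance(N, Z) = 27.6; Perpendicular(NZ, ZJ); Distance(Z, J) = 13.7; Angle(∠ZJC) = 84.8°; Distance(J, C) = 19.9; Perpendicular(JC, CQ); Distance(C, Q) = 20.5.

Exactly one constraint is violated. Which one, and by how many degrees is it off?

Perpendicular(JC, CQ) — off by 3.30°.

M = (0.00, 0.00) ✓; ML at 112.6° ✓; |ML| = 8.200 ✓; ∠MLN = 80.70° ✓; |LN| = 13.20 ✓; ∠LNZ = 109.9° ✓; |NZ| = 27.60 ✓; ∠(NZ, ZJ) = 90.00° ✓; |ZJ| = 13.70 ✓; ∠ZJC = 84.80° ✓; |JC| = 19.90 ✓; ∠(JC, CQ) = 86.70° ✗; |CQ| = 20.50 ✓.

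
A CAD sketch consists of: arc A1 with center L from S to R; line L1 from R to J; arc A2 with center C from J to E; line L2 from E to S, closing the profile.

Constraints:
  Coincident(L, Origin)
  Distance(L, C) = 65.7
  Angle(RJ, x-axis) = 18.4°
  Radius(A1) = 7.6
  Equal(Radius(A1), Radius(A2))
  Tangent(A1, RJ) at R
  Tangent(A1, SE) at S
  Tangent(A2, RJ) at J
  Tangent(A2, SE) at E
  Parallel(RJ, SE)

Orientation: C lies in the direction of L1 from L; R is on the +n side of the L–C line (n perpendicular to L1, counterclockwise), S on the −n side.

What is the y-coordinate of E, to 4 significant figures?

13.53

The slot axis is L1's direction at 18.4°, so u = (cos 18.4°, sin 18.4°) = (0.9489, 0.3156) and n = (−sin 18.4°, cos 18.4°) = (-0.3156, 0.9489). L is at the origin and C lies 65.7 along u from L, so C = 65.7·u = (62.34, 20.74). Tangency of A1 to both parallel lines with radius 7.6 puts R and S at L ± 7.6·n: R = (-2.399, 7.211), S = (2.399, -7.211). Equal radii place J and E the same way about C: J = C + 7.6·n = (59.94, 27.95), E = C − 7.6·n = (64.74, 13.53). So E.y = 13.53.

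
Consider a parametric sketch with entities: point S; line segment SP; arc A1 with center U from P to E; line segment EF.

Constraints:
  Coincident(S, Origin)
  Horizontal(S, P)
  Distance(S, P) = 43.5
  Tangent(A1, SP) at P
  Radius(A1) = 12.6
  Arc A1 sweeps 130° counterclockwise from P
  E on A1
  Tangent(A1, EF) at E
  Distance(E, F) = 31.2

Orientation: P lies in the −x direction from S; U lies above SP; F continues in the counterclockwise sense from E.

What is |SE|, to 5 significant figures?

39.675

S is at the origin; SP is horizontal with |SP| = 43.5 and P on the −x side, so P = (-43.500, 0.0000). A1 meets SP tangentially, so UP is at right angles to SP, so U = P + (0, 12.6) = (-43.500, 12.600). On A1, P sits at bearing -90° from U; a 130° counterclockwise sweep puts E at bearing 40°, so E = U + 12.6·(cos 40°, sin 40°) = (-33.848, 20.699). Then |SE| = |E − S| = 39.675.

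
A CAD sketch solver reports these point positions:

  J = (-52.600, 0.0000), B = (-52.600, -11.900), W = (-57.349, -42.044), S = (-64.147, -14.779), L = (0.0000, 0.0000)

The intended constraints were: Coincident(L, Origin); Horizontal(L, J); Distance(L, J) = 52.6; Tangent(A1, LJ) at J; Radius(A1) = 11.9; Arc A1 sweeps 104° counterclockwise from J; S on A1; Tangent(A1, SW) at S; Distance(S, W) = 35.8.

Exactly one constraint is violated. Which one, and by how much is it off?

Distance(S, W) = 35.8 — off by 7.70.

L = (0.00, 0.00) ✓; L.y = 0.00, J.y = 0.00 ✓; |LJ| = 52.60 ✓; ∠(BJ, JL) = 90.00° ✓; |BJ| = 11.90 ✓; bearing(B→S) − bearing(B→J) = 104.0° ✓; |BS| = 11.90 ✓; ∠(BS, SW) = 90.00° ✓; |SW| = 28.10 ✗.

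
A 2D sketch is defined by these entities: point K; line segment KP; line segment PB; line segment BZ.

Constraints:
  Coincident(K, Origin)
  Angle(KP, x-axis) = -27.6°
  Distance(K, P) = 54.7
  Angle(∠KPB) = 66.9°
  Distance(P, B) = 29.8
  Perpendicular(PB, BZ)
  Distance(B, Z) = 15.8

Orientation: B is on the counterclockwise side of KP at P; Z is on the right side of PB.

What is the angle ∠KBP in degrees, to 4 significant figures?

80.59°

K is at the origin; KP runs at -27.6° with length 54.7, so P = 54.7·(cos -27.6°, sin -27.6°) = (48.48, -25.34). ∠KPB = 66.9°, so PB runs at -27.6° + (180° − 66.9°) = 85.50° from the x-axis; with |PB| = 29.8, B = P + 29.8·(cos 85.50°, sin 85.50°) = (50.81, 4.366). Then cos ∠KBP = BK·BP / (|BK||BP|), giving 80.59°.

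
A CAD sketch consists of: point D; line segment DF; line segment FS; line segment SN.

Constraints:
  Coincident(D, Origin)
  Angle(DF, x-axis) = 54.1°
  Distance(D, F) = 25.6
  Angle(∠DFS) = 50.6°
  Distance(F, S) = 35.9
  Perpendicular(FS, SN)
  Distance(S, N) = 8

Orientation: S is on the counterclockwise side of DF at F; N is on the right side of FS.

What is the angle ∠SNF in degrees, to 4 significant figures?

77.44°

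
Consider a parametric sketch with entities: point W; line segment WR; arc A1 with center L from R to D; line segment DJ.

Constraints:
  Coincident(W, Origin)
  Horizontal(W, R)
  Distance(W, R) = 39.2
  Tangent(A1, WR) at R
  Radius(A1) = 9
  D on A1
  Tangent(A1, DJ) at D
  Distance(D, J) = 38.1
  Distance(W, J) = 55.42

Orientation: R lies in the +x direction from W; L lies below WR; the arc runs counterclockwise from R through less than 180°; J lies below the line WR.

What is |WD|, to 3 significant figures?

31.5

Checks: |WR| = 39.20 ✓; |LD| = 9.000 ✓; ∠(LD, DJ) = 90.00° ✓; |DJ| = 38.10 ✓; |WJ| = 55.42 ✓.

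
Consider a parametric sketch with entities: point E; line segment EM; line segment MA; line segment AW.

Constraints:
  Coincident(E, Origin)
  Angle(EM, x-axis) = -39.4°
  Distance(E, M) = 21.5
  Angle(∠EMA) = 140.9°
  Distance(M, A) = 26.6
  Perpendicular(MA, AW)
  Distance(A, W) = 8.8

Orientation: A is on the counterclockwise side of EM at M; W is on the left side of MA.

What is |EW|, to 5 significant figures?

43.546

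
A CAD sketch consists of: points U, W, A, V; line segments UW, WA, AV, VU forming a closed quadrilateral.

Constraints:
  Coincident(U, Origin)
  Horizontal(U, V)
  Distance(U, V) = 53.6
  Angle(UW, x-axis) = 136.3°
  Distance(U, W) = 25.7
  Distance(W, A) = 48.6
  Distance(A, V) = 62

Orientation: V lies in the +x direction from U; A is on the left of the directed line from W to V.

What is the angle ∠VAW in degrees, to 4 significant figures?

83.51°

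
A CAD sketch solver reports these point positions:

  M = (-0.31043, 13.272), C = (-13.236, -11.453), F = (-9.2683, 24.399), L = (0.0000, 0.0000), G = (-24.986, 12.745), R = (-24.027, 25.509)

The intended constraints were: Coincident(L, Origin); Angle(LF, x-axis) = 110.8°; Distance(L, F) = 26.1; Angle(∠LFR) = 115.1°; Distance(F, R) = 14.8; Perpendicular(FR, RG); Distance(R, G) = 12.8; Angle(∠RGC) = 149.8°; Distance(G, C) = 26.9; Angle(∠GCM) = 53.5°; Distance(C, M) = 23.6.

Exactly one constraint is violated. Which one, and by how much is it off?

Distance(C, M) = 23.6 — off by 4.30.

L = (0.00, 0.00) ✓; LF at 110.8° ✓; |LF| = 26.10 ✓; ∠LFR = 115.1° ✓; |FR| = 14.80 ✓; ∠(FR, RG) = 90.00° ✓; |RG| = 12.80 ✓; ∠RGC = 149.8° ✓; |GC| = 26.90 ✓; ∠GCM = 53.50° ✓; |CM| = 27.90 ✗.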